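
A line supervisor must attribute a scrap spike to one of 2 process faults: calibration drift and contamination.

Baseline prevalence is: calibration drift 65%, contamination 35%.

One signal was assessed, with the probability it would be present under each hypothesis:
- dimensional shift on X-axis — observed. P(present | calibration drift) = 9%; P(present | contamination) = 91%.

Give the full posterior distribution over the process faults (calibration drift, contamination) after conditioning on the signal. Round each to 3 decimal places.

Multiply each prior by the likelihood of the signal:
  calibration drift: 0.65 × 0.09 = 0.0585
  contamination: 0.35 × 0.91 = 0.3185
Normalizing constant Z = 0.0585 + 0.3185 = 0.377.
P(calibration drift | evidence) = 0.0585 / 0.377 ≈ 0.155
P(contamination | evidence) = 0.3185 / 0.377 ≈ 0.845

0.155, 0.845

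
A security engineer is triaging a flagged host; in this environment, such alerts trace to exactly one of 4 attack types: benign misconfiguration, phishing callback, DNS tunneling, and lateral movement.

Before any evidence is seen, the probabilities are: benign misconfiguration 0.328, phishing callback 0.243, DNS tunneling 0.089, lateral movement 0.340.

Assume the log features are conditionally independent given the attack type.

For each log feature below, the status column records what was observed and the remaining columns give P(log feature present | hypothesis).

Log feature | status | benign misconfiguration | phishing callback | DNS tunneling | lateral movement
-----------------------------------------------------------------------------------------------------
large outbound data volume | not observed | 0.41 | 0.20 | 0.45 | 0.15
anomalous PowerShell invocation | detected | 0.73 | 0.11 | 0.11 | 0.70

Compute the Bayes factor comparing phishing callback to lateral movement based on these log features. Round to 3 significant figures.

0.148

Joint likelihood of the log feature pattern under each hypothesis (using 1 − P(present | H) for each absent log feature):
  phishing callback: (1 − 0.20) × 0.11 = 0.088
  lateral movement: (1 − 0.15) × 0.70 = 0.595
Bayes factor = 0.088 / 0.595 ≈ 0.148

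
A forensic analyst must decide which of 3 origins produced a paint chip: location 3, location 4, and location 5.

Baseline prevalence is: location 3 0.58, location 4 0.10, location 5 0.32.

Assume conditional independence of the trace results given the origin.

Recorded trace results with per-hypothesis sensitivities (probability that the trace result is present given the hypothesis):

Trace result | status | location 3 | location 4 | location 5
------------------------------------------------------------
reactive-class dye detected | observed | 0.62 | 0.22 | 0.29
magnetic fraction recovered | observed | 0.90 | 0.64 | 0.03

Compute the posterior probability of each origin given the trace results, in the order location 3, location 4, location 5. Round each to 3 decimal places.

Multiply each prior by the joint likelihood of the trace result pattern:
  location 3: 0.58 × 0.62 × 0.90 = 0.32364
  location 4: 0.10 × 0.22 × 0.64 = 0.01408
  location 5: 0.32 × 0.29 × 0.03 = 0.002784
The unnormalized weights sum to 0.3405.
P(location 3 | evidence) = 0.32364 / 0.3405 ≈ 0.950
P(location 4 | evidence) = 0.01408 / 0.3405 ≈ 0.041
P(location 5 | evidence) = 0.002784 / 0.3405 ≈ 0.008

0.950, 0.041, 0.008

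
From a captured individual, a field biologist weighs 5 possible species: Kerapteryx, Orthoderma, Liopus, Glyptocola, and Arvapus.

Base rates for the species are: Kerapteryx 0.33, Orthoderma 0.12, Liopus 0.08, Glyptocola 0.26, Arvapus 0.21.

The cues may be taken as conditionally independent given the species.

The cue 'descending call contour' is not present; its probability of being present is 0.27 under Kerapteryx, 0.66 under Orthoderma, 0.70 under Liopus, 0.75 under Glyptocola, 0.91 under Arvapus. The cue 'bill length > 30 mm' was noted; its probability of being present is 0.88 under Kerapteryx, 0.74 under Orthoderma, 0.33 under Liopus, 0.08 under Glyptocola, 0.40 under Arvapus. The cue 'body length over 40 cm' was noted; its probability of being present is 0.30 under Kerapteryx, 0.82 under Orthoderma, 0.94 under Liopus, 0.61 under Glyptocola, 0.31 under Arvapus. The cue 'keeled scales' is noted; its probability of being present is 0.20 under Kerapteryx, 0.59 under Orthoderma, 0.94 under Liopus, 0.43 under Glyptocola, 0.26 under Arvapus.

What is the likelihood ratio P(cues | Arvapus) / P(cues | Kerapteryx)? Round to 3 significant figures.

Take the product of per-cue likelihoods under each hypothesis (using 1 − P(present | H) for each absent cue), then divide.
  Arvapus: (1 − 0.91) × 0.40 × 0.31 × 0.26 = 0.0029016
  Kerapteryx: (1 − 0.27) × 0.88 × 0.30 × 0.20 = 0.038544
Bayes factor = 0.0029016 / 0.038544 ≈ 0.0753

0.0753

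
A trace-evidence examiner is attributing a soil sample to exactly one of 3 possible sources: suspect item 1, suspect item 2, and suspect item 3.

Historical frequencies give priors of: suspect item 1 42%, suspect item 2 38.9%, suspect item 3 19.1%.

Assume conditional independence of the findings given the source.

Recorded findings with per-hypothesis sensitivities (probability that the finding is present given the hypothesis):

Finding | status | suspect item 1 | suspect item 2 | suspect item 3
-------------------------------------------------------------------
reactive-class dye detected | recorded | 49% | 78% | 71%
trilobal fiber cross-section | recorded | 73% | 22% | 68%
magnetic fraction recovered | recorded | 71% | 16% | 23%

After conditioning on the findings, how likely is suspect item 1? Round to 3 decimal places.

For each hypothesis, the unnormalized posterior weight is prior × product of the finding likelihoods:
  suspect item 1: 0.420 × 0.49 × 0.73 × 0.71 = 0.10667
  suspect item 2: 0.389 × 0.78 × 0.22 × 0.16 = 0.01068
  suspect item 3: 0.191 × 0.71 × 0.68 × 0.23 = 0.021209
Normalizing constant Z = 0.10667 + 0.01068 + 0.021209 = 0.13856.
P(suspect item 1 | evidence) = 0.10667 / 0.13856 ≈ 0.770.

0.770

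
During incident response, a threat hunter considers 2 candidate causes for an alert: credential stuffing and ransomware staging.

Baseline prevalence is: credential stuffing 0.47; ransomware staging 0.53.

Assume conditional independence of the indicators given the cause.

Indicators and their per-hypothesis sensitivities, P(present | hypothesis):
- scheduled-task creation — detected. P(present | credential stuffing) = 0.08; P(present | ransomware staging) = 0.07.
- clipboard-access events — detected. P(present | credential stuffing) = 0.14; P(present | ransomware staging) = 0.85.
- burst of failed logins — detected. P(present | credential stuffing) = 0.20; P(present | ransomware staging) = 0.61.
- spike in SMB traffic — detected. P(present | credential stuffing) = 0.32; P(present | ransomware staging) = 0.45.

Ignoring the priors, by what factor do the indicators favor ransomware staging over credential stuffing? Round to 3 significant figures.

Joint likelihood of the indicator pattern under each hypothesis:
  ransomware staging: 0.07 × 0.85 × 0.61 × 0.45 = 0.016333
  credential stuffing: 0.08 × 0.14 × 0.20 × 0.32 = 0.0007168
Bayes factor = 0.016333 / 0.0007168 ≈ 22.8

22.8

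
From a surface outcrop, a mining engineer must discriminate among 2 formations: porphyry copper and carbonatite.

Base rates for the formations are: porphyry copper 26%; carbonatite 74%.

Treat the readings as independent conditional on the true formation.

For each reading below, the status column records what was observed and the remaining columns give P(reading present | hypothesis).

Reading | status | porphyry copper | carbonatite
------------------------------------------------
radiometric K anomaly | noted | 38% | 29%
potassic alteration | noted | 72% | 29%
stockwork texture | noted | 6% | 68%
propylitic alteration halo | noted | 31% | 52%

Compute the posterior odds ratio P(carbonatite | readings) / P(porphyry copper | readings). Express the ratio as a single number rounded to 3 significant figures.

16.6

Unnormalized posterior weight (prior times the reading likelihoods) for each of the two hypotheses:
  carbonatite: 0.74 × 0.29 × 0.29 × 0.68 × 0.52 = 0.022006
  porphyry copper: 0.26 × 0.38 × 0.72 × 0.06 × 0.31 = 0.0013231
Posterior odds = 0.022006 / 0.0013231 ≈ 16.6.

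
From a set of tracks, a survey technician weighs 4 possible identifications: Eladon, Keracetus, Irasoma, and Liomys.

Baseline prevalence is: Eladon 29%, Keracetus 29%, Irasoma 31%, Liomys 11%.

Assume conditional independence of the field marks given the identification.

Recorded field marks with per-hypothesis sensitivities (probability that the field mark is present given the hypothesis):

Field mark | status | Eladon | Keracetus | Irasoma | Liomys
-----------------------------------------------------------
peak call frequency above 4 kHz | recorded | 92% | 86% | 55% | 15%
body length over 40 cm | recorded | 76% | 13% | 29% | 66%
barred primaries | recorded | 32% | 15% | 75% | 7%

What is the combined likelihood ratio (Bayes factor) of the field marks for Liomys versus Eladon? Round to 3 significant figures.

0.0310

The Bayes factor is the ratio of the joint likelihoods of the field mark pattern under the two hypotheses.
  Liomys: 0.15 × 0.66 × 0.07 = 0.00693
  Eladon: 0.92 × 0.76 × 0.32 = 0.22374
Bayes factor = 0.00693 / 0.22374 ≈ 0.0310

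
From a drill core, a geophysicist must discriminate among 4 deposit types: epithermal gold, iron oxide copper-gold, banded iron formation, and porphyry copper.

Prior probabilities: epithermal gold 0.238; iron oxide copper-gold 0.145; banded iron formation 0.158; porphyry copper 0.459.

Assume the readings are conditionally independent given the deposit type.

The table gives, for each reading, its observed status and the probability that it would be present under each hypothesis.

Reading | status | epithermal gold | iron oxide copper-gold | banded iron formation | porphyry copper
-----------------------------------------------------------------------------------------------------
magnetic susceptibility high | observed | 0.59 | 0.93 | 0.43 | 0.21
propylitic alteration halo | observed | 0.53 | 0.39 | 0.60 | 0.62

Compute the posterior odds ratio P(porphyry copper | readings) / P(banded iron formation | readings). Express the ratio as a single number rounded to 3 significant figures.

1.47

Posterior odds equal prior odds times the likelihood ratio; only the two competing hypotheses matter.
  porphyry copper: 0.459 × 0.21 × 0.62 = 0.059762
  banded iron formation: 0.158 × 0.43 × 0.60 = 0.040764
Odds(porphyry copper : banded iron formation) = 0.059762 / 0.040764 ≈ 1.47.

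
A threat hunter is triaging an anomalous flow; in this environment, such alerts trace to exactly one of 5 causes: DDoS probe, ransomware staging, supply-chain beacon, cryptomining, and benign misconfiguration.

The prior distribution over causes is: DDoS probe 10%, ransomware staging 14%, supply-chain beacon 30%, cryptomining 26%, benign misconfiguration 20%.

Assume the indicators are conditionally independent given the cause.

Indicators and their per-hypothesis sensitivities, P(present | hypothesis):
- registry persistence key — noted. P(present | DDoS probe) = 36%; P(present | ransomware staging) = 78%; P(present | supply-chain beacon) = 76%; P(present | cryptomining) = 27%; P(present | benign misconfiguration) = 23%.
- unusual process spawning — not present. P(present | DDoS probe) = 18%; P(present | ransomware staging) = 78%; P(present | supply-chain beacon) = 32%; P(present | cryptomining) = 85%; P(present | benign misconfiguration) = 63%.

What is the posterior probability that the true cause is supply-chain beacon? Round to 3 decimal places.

Multiply each prior by the joint likelihood of the indicator pattern (using 1 − P(present | H) for each absent indicator):
  DDoS probe: 0.10 × 0.36 × (1 − 0.18) = 0.02952
  ransomware staging: 0.14 × 0.78 × (1 − 0.78) = 0.024024
  supply-chain beacon: 0.30 × 0.76 × (1 − 0.32) = 0.15504
  cryptomining: 0.26 × 0.27 × (1 − 0.85) = 0.01053
  benign misconfiguration: 0.20 × 0.23 × (1 − 0.63) = 0.01702
The unnormalized weights sum to 0.23613.
P(supply-chain beacon | evidence) = 0.15504 / 0.23613 ≈ 0.657.

0.657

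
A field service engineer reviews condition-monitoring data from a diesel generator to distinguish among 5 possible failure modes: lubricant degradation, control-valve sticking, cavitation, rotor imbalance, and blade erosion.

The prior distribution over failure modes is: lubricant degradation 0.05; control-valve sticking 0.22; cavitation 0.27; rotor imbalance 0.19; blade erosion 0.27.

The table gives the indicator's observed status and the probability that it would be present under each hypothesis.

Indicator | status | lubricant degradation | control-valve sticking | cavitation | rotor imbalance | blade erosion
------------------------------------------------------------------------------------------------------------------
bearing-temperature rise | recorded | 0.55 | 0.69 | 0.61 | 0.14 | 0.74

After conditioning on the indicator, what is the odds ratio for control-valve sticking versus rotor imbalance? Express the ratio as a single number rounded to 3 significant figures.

5.71

The normalizing constant cancels in an odds ratio, so compute prior × likelihood for the two hypotheses only:
  control-valve sticking: 0.22 × 0.69 = 0.1518
  rotor imbalance: 0.19 × 0.14 = 0.0266
Posterior odds = 0.1518 / 0.0266 ≈ 5.71.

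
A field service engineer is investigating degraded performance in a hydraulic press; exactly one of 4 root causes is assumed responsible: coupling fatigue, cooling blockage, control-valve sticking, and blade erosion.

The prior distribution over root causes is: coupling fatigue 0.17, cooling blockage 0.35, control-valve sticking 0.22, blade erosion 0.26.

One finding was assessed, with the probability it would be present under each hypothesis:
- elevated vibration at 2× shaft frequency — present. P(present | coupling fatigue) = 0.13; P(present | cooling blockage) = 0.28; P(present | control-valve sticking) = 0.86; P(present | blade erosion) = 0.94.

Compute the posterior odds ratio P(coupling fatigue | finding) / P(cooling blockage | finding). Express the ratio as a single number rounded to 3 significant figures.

Unnormalized posterior weight (prior times the finding likelihood) for each of the two hypotheses:
  coupling fatigue: 0.17 × 0.13 = 0.0221
  cooling blockage: 0.35 × 0.28 = 0.098
Posterior odds = 0.0221 / 0.098 ≈ 0.226.

0.226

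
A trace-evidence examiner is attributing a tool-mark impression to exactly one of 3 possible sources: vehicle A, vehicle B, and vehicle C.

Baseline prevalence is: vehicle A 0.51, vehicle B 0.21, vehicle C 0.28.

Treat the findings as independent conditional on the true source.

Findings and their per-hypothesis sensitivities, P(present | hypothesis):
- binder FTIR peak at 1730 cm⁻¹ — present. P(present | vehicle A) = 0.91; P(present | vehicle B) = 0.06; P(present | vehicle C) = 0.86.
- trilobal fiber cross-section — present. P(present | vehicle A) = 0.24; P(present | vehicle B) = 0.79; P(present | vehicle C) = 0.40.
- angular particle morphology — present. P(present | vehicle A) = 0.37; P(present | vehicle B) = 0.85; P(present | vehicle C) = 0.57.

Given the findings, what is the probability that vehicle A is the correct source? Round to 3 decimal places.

0.394

Multiply each prior by the joint likelihood of the evidence pattern:
  vehicle A: 0.51 × 0.91 × 0.24 × 0.37 = 0.041212
  vehicle B: 0.21 × 0.06 × 0.79 × 0.85 = 0.0084609
  vehicle C: 0.28 × 0.86 × 0.40 × 0.57 = 0.054902
Normalizing constant Z = 0.041212 + 0.0084609 + 0.054902 = 0.10458.
P(vehicle A | evidence) = 0.041212 / 0.10458 ≈ 0.394.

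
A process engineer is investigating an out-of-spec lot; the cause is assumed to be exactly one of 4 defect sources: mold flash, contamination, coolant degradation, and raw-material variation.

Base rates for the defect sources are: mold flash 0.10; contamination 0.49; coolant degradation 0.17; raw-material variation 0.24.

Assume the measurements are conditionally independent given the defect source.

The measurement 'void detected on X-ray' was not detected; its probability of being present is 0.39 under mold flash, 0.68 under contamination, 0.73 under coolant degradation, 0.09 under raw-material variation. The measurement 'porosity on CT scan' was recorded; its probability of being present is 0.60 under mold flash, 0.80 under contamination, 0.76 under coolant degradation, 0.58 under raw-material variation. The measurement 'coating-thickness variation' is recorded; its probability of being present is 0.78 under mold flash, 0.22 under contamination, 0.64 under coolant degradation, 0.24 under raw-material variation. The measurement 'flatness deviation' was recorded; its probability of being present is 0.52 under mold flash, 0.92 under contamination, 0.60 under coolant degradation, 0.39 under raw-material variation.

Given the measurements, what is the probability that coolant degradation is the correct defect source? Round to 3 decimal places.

0.205

By Bayes' rule with conditional independence, the unnormalized weight for each hypothesis is prior × ∏ likelihoods (using 1 − P(present | H) for each absent measurement):
  mold flash: 0.10 × (1 − 0.39) × 0.60 × 0.78 × 0.52 = 0.014845
  contamination: 0.49 × (1 − 0.68) × 0.80 × 0.22 × 0.92 = 0.025389
  coolant degradation: 0.17 × (1 − 0.73) × 0.76 × 0.64 × 0.60 = 0.013395
  raw-material variation: 0.24 × (1 − 0.09) × 0.58 × 0.24 × 0.39 = 0.011856
The unnormalized weights sum to 0.065486.
P(coolant degradation | evidence) = 0.013395 / 0.065486 ≈ 0.205.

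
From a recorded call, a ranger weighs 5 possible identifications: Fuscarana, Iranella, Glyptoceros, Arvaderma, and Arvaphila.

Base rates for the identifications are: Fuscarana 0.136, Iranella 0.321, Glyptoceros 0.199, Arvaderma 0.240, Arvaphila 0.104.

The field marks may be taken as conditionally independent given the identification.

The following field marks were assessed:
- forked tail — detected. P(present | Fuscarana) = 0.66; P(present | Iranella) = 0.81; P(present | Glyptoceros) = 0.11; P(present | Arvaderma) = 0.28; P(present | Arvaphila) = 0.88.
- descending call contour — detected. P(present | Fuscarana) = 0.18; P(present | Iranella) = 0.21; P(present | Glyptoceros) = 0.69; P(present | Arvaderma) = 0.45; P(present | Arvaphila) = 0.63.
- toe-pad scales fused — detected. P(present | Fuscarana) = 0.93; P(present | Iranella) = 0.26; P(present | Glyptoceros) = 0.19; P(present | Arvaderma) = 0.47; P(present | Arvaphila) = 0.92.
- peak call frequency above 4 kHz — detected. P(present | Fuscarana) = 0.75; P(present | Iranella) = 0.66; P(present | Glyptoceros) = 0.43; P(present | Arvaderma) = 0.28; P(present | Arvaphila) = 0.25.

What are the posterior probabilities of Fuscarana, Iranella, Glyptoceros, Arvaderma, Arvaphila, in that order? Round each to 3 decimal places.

0.288, 0.240, 0.032, 0.102, 0.339

By Bayes' rule with conditional independence, the unnormalized weight for each hypothesis is prior × ∏ likelihoods:
  Fuscarana: 0.136 × 0.66 × 0.18 × 0.93 × 0.75 = 0.011269
  Iranella: 0.321 × 0.81 × 0.21 × 0.26 × 0.66 = 0.0093697
  Glyptoceros: 0.199 × 0.11 × 0.69 × 0.19 × 0.43 = 0.001234
  Arvaderma: 0.240 × 0.28 × 0.45 × 0.47 × 0.28 = 0.0039796
  Arvaphila: 0.104 × 0.88 × 0.63 × 0.92 × 0.25 = 0.013261
Normalizing constant Z = 0.011269 + 0.0093697 + 0.001234 + 0.0039796 + 0.013261 = 0.039114.
P(Fuscarana | evidence) = 0.011269 / 0.039114 ≈ 0.288
P(Iranella | evidence) = 0.0093697 / 0.039114 ≈ 0.240
P(Glyptoceros | evidence) = 0.001234 / 0.039114 ≈ 0.032
P(Arvaderma | evidence) = 0.0039796 / 0.039114 ≈ 0.102
P(Arvaphila | evidence) = 0.013261 / 0.039114 ≈ 0.339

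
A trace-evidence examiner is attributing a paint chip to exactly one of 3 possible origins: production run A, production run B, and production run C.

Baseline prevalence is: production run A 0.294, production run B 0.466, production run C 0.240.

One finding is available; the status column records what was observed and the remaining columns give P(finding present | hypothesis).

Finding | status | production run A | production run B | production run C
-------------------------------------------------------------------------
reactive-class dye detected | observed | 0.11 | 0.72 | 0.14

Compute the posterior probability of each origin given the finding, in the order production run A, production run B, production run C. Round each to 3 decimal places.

0.081, 0.836, 0.084

Multiply each prior by the likelihood of the finding:
  production run A: 0.294 × 0.11 = 0.03234
  production run B: 0.466 × 0.72 = 0.33552
  production run C: 0.240 × 0.14 = 0.0336
Normalizing constant Z = 0.03234 + 0.33552 + 0.0336 = 0.40146.
P(production run A | evidence) = 0.03234 / 0.40146 ≈ 0.081
P(production run B | evidence) = 0.33552 / 0.40146 ≈ 0.836
P(production run C | evidence) = 0.0336 / 0.40146 ≈ 0.084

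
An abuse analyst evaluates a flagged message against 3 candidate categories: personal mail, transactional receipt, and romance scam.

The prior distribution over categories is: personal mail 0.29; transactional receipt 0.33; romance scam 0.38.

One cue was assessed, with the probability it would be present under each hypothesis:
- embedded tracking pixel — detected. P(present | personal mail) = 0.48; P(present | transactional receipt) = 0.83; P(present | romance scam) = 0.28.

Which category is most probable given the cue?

transactional receipt

By Bayes' rule, the unnormalized weight for each hypothesis is prior × likelihood:
  personal mail: 0.29 × 0.48 = 0.1392
  transactional receipt: 0.33 × 0.83 = 0.2739
  romance scam: 0.38 × 0.28 = 0.1064
Marginal likelihood of the evidence = 0.5195.
P(personal mail | evidence) ≈ 0.1392 / 0.5195 ≈ 0.268
P(transactional receipt | evidence) ≈ 0.2739 / 0.5195 ≈ 0.527
P(romance scam | evidence) ≈ 0.1064 / 0.5195 ≈ 0.205
The largest is 0.527, so transactional receipt is most probable.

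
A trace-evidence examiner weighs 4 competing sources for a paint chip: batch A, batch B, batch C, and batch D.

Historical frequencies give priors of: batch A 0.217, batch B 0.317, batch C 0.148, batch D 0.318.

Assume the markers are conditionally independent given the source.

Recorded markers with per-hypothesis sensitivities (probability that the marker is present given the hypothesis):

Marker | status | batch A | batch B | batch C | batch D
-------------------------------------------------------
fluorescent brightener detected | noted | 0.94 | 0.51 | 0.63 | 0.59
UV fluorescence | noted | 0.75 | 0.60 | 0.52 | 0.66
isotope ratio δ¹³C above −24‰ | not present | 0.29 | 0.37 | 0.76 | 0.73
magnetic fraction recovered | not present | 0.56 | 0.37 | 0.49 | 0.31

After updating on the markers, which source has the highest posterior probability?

batch A

For each hypothesis, the unnormalized posterior weight is prior × product of the marker likelihoods (using 1 − P(present | H) for each absent marker):
  batch A: 0.217 × 0.94 × 0.75 × (1 − 0.29) × (1 − 0.56) = 0.047793
  batch B: 0.317 × 0.51 × 0.60 × (1 − 0.37) × (1 − 0.37) = 0.0385
  batch C: 0.148 × 0.63 × 0.52 × (1 − 0.76) × (1 − 0.49) = 0.0059345
  batch D: 0.318 × 0.59 × 0.66 × (1 − 0.73) × (1 − 0.31) = 0.023069
Normalizing constant Z = 0.047793 + 0.0385 + 0.0059345 + 0.023069 = 0.1153.
P(batch A | evidence) ≈ 0.047793 / 0.1153 ≈ 0.415
P(batch B | evidence) ≈ 0.0385 / 0.1153 ≈ 0.334
P(batch C | evidence) ≈ 0.0059345 / 0.1153 ≈ 0.051
P(batch D | evidence) ≈ 0.023069 / 0.1153 ≈ 0.200
The largest is 0.415, so batch A is most probable.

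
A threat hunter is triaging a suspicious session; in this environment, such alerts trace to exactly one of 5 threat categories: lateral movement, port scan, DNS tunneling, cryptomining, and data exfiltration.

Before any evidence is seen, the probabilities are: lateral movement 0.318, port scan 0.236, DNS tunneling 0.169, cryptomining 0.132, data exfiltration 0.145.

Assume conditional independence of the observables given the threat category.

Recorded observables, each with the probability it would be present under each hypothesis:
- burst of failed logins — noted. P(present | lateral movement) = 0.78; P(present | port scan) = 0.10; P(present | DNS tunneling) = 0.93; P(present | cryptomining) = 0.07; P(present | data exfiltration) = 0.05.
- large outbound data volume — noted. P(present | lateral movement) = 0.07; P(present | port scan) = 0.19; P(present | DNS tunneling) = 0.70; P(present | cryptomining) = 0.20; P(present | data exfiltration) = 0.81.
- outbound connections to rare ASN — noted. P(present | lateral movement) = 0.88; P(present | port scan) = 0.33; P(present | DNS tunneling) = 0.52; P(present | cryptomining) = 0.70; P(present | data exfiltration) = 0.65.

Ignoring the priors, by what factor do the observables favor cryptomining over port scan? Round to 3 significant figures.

The Bayes factor is the ratio of the joint likelihoods of the observable pattern under the two hypotheses.
  cryptomining: 0.07 × 0.20 × 0.70 = 0.0098
  port scan: 0.10 × 0.19 × 0.33 = 0.00627
Bayes factor = 0.0098 / 0.00627 ≈ 1.56

1.56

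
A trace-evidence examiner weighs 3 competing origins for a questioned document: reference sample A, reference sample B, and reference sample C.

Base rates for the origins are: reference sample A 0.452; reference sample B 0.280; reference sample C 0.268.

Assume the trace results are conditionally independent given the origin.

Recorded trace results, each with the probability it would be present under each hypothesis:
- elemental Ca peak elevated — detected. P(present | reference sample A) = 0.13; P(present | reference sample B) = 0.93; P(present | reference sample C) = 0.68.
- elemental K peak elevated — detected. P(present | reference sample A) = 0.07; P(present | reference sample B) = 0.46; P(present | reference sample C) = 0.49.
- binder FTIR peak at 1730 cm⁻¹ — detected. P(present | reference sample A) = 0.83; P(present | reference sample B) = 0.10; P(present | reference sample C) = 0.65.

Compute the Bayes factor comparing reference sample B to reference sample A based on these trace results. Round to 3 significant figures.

5.66

The Bayes factor is the ratio of the joint likelihoods of the trace result pattern under the two hypotheses.
  reference sample B: 0.93 × 0.46 × 0.10 = 0.04278
  reference sample A: 0.13 × 0.07 × 0.83 = 0.007553
Bayes factor = 0.04278 / 0.007553 ≈ 5.66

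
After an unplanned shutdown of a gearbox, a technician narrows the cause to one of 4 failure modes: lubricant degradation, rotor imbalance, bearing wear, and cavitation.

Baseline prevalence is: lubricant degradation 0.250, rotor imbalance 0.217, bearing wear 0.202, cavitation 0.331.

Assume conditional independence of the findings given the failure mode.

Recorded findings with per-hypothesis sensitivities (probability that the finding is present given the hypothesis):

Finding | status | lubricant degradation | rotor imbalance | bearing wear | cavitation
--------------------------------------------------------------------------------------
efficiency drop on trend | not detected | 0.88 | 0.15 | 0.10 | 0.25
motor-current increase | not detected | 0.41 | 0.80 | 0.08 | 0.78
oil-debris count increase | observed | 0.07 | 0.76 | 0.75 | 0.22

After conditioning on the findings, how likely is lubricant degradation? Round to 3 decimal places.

For each hypothesis, the unnormalized posterior weight is prior × product of the finding likelihoods (using 1 − P(present | H) for each absent finding):
  lubricant degradation: 0.250 × (1 − 0.88) × (1 − 0.41) × 0.07 = 0.001239
  rotor imbalance: 0.217 × (1 − 0.15) × (1 − 0.80) × 0.76 = 0.028036
  bearing wear: 0.202 × (1 − 0.10) × (1 − 0.08) × 0.75 = 0.12544
  cavitation: 0.331 × (1 − 0.25) × (1 − 0.78) × 0.22 = 0.012015
Marginal likelihood of the evidence = 0.16673.
P(lubricant degradation | evidence) = 0.001239 / 0.16673 ≈ 0.007.

0.007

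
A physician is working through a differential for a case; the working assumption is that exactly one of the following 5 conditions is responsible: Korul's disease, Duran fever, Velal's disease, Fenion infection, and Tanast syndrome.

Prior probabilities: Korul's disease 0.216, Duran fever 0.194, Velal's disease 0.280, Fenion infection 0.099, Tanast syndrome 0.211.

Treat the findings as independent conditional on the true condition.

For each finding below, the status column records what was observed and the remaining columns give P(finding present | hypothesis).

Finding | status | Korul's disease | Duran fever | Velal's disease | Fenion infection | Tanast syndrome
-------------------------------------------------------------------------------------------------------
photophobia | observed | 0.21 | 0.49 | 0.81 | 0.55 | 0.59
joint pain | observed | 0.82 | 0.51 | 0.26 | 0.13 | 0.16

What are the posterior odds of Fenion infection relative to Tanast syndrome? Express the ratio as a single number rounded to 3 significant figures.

The normalizing constant cancels in an odds ratio, so compute prior × likelihood for the two hypotheses only:
  Fenion infection: 0.099 × 0.55 × 0.13 = 0.0070785
  Tanast syndrome: 0.211 × 0.59 × 0.16 = 0.019918
Odds(Fenion infection : Tanast syndrome) = 0.0070785 / 0.019918 ≈ 0.355.

0.355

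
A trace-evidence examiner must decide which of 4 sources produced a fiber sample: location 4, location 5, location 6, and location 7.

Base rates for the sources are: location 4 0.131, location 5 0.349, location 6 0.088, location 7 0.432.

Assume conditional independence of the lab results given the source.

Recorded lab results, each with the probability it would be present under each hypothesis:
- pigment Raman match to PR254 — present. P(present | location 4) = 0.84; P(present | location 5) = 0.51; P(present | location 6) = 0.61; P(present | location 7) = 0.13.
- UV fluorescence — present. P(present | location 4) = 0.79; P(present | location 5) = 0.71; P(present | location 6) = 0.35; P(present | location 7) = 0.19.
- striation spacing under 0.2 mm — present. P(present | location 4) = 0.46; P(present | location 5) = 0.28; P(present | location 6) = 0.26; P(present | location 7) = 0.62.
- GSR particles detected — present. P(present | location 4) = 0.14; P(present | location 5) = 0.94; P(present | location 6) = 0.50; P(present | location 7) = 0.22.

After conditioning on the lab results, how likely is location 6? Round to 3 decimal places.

0.057

For each hypothesis, the unnormalized posterior weight is prior × product of the lab result likelihoods:
  location 4: 0.131 × 0.84 × 0.79 × 0.46 × 0.14 = 0.0055984
  location 5: 0.349 × 0.51 × 0.71 × 0.28 × 0.94 = 0.033261
  location 6: 0.088 × 0.61 × 0.35 × 0.26 × 0.50 = 0.0024424
  location 7: 0.432 × 0.13 × 0.19 × 0.62 × 0.22 = 0.0014554
Normalizing constant Z = 0.0055984 + 0.033261 + 0.0024424 + 0.0014554 = 0.042758.
P(location 6 | evidence) = 0.0024424 / 0.042758 ≈ 0.057.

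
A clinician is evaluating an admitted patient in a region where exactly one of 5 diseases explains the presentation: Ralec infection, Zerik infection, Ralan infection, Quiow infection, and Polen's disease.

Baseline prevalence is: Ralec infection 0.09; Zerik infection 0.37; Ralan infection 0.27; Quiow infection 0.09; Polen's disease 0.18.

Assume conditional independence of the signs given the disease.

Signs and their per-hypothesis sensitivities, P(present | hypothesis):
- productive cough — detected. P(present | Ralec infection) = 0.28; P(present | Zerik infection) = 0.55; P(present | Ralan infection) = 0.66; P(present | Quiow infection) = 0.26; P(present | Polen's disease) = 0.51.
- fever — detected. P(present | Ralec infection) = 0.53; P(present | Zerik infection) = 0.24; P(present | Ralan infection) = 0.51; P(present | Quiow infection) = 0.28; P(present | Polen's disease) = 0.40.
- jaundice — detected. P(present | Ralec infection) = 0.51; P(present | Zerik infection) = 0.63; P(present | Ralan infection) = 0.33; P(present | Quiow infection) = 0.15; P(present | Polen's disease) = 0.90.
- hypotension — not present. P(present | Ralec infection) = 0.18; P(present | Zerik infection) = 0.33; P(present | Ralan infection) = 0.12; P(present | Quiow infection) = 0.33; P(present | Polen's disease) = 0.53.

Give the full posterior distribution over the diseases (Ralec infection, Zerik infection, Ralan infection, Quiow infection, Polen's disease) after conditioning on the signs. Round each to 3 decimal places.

0.081, 0.300, 0.384, 0.010, 0.226

By Bayes' rule with conditional independence, the unnormalized weight for each hypothesis is prior × ∏ likelihoods (using 1 − P(present | H) for each absent sign):
  Ralec infection: 0.09 × 0.28 × 0.53 × 0.51 × (1 − 0.18) = 0.0055855
  Zerik infection: 0.37 × 0.55 × 0.24 × 0.63 × (1 − 0.33) = 0.020615
  Ralan infection: 0.27 × 0.66 × 0.51 × 0.33 × (1 − 0.12) = 0.026392
  Quiow infection: 0.09 × 0.26 × 0.28 × 0.15 × (1 − 0.33) = 0.00065848
  Polen's disease: 0.18 × 0.51 × 0.40 × 0.90 × (1 − 0.53) = 0.015533
Marginal likelihood of the evidence = 0.068784.
P(Ralec infection | evidence) = 0.0055855 / 0.068784 ≈ 0.081
P(Zerik infection | evidence) = 0.020615 / 0.068784 ≈ 0.300
P(Ralan infection | evidence) = 0.026392 / 0.068784 ≈ 0.384
P(Quiow infection | evidence) = 0.00065848 / 0.068784 ≈ 0.010
P(Polen's disease | evidence) = 0.015533 / 0.068784 ≈ 0.226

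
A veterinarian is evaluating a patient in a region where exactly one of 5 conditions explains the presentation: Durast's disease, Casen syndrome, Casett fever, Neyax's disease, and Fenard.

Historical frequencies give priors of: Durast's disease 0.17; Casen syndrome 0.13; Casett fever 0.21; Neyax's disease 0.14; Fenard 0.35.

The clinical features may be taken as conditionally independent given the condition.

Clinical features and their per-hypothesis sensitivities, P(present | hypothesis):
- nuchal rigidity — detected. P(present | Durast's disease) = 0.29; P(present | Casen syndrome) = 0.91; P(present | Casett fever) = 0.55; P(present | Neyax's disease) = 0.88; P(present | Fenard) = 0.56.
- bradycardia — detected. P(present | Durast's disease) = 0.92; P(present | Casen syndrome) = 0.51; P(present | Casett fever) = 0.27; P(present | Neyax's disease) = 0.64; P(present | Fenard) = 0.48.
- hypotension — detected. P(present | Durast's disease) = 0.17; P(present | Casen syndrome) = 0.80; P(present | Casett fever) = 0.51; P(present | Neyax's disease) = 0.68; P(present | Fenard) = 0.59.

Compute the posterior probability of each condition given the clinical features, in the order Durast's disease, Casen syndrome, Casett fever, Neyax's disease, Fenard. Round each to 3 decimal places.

By Bayes' rule with conditional independence, the unnormalized weight for each hypothesis is prior × ∏ likelihoods:
  Durast's disease: 0.17 × 0.29 × 0.92 × 0.17 = 0.0077105
  Casen syndrome: 0.13 × 0.91 × 0.51 × 0.80 = 0.048266
  Casett fever: 0.21 × 0.55 × 0.27 × 0.51 = 0.015904
  Neyax's disease: 0.14 × 0.88 × 0.64 × 0.68 = 0.053617
  Fenard: 0.35 × 0.56 × 0.48 × 0.59 = 0.055507
Normalizing constant Z = 0.0077105 + 0.048266 + 0.015904 + 0.053617 + 0.055507 = 0.18101.
P(Durast's disease | evidence) = 0.0077105 / 0.18101 ≈ 0.043
P(Casen syndrome | evidence) = 0.048266 / 0.18101 ≈ 0.267
P(Casett fever | evidence) = 0.015904 / 0.18101 ≈ 0.088
P(Neyax's disease | evidence) = 0.053617 / 0.18101 ≈ 0.296
P(Fenard | evidence) = 0.055507 / 0.18101 ≈ 0.307

0.043, 0.267, 0.088, 0.296, 0.307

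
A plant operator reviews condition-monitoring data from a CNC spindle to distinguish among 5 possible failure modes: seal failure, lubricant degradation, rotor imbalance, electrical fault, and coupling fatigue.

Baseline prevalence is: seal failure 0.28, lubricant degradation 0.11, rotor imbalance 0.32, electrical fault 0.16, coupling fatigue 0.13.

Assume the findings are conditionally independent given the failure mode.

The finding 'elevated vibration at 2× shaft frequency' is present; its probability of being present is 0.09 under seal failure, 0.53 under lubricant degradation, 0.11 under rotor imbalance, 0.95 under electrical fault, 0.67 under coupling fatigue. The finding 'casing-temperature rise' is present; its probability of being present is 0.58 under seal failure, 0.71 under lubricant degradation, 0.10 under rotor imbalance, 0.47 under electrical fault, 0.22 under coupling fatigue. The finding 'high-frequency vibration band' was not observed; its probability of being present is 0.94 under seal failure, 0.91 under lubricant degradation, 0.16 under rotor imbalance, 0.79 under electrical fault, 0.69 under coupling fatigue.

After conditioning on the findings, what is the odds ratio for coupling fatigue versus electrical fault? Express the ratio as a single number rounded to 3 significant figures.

0.396

Unnormalized posterior weight (prior times the finding likelihoods) for each of the two hypotheses (using 1 − P(present | H) for each absent finding):
  coupling fatigue: 0.13 × 0.67 × 0.22 × (1 − 0.69) = 0.0059402
  electrical fault: 0.16 × 0.95 × 0.47 × (1 − 0.79) = 0.015002
Posterior odds = 0.0059402 / 0.015002 ≈ 0.396.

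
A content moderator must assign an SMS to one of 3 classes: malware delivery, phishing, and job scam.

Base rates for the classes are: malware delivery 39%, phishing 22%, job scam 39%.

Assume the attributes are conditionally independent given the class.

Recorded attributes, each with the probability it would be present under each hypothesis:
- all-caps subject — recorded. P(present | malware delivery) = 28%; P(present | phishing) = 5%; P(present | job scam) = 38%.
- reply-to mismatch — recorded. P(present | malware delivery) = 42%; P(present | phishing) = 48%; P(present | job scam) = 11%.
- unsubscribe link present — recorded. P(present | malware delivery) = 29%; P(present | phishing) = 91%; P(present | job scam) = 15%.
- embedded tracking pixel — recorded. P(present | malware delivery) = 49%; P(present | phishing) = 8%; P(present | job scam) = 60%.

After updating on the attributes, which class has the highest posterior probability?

malware delivery

For each hypothesis, the unnormalized posterior weight is prior × product of the attribute likelihoods:
  malware delivery: 0.39 × 0.28 × 0.42 × 0.29 × 0.49 = 0.0065173
  phishing: 0.22 × 0.05 × 0.48 × 0.91 × 0.08 = 0.00038438
  job scam: 0.39 × 0.38 × 0.11 × 0.15 × 0.60 = 0.0014672
The unnormalized weights sum to 0.0083688.
P(malware delivery | evidence) ≈ 0.0065173 / 0.0083688 ≈ 0.779
P(phishing | evidence) ≈ 0.00038438 / 0.0083688 ≈ 0.046
P(job scam | evidence) ≈ 0.0014672 / 0.0083688 ≈ 0.175
The largest is 0.779, so malware delivery is most probable.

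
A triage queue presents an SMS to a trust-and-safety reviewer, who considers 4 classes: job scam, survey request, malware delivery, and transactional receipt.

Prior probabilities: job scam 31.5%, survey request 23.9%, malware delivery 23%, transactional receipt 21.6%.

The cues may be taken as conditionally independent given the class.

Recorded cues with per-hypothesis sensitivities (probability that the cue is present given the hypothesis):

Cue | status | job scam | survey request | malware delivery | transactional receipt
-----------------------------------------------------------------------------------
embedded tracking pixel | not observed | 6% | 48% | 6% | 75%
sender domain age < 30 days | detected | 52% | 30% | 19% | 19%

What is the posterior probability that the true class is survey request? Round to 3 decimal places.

By Bayes' rule with conditional independence, the unnormalized weight for each hypothesis is prior × ∏ likelihoods (using 1 − P(present | H) for each absent cue):
  job scam: 0.315 × (1 − 0.06) × 0.52 = 0.15397
  survey request: 0.239 × (1 − 0.48) × 0.30 = 0.037284
  malware delivery: 0.230 × (1 − 0.06) × 0.19 = 0.041078
  transactional receipt: 0.216 × (1 − 0.75) × 0.19 = 0.01026
The unnormalized weights sum to 0.24259.
P(survey request | evidence) = 0.037284 / 0.24259 ≈ 0.154.

0.154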